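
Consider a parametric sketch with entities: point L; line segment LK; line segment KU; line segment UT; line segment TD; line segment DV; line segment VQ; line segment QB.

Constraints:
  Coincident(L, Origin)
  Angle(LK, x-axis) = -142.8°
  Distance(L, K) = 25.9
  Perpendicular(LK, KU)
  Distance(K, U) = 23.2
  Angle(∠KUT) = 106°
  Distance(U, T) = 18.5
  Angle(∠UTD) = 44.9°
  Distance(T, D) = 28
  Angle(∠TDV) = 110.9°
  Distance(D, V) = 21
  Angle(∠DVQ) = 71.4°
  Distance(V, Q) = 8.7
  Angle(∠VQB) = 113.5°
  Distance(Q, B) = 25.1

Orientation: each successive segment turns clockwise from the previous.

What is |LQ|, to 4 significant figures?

41.26

L is at the origin; LK runs at -142.8° with length 25.9, so K = (-20.63, -15.66). LK ⟂ KU, so KU runs at 127.2°; with |KU| = 23.2, U = (-34.66, 2.820). ∠KUT = 106.0° gives UT at 53.20° from the x-axis; with |UT| = 18.5, T = (-23.57, 17.63). ∠UTD = 44.9° gives TD at -81.90° from the x-axis; with |TD| = 28.0, D = (-19.63, -10.09). ∠TDV = 110.9° gives DV at -151.0° from the x-axis; with |DV| = 21.0, V = (-38.00, -20.27). ∠DVQ = 71.4° gives VQ at 100.4° from the x-axis; with |VQ| = 8.7, Q = (-39.57, -11.71). Then |LQ| = |Q − L| = 41.26.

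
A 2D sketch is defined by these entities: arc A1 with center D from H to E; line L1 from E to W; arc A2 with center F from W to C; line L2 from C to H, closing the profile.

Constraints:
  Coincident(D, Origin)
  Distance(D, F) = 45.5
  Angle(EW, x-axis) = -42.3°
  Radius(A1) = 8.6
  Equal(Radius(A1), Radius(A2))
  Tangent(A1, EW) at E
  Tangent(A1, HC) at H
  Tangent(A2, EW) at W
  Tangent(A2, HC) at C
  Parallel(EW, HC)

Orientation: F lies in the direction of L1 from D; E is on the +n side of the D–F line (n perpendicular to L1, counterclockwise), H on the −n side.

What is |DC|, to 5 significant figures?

46.306

The slot axis is L1's direction at -42.3°, so u = (cos -42.3°, sin -42.3°) = (0.73963, -0.67301) and n = (−sin -42.3°, cos -42.3°) = (0.67301, 0.73963). D is at the origin and F lies 45.5 along u from D, so F = 45.5·u = (33.653, -30.622). Tangency of A1 to both parallel lines with radius 8.6 puts E and H at D ± 8.6·n: E = (5.7879, 6.3608), H = (-5.7879, -6.3608). Equal radii place W and C the same way about F: W = F + 8.6·n = (39.441, -24.261), C = F − 8.6·n = (27.865, -36.983). Then |DC| = |C − D| = 46.306.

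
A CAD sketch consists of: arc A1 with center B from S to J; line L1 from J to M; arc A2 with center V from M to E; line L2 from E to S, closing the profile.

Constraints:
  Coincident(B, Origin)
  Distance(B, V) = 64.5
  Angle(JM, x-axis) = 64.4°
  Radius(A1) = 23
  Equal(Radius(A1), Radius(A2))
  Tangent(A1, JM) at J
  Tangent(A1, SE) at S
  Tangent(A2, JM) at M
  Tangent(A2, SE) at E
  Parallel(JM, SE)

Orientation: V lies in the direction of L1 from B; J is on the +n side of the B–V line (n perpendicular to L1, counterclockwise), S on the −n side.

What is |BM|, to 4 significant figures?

68.48

The slot axis is L1's direction at 64.4°, so u = (cos 64.4°, sin 64.4°) = (0.4321, 0.9018) and n = (−sin 64.4°, cos 64.4°) = (-0.9018, 0.4321). B is at the origin and V lies 64.5 along u from B, so V = 64.5·u = (27.87, 58.17). Tangency of A1 to both parallel lines with radius 23.0 puts J and S at B ± 23.0·n: J = (-20.74, 9.938), S = (20.74, -9.938). Equal radii place M and E the same way about V: M = V + 23.0·n = (7.127, 68.11), E = V − 23.0·n = (48.61, 48.23). Then |BM| = |M − B| = 68.48.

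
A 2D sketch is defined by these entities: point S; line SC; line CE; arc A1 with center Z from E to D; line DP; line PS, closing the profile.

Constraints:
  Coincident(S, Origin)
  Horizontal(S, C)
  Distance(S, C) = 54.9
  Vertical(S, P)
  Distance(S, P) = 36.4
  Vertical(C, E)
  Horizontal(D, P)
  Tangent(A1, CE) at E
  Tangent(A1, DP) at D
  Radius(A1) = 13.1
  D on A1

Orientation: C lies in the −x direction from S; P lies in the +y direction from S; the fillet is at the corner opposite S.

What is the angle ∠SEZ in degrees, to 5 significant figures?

22.997°

S is at the origin; S and C share the same y with |SC| = 54.9 and C on the −x side, so C = (-54.900, 0.0000). SP is vertical with |SP| = 36.4 and P on the +y side, so P = (0.0000, 36.400). The virtual corner opposite S is at (-54.900, 36.400). Since A1 is tangent to CE there, ZE ⟂ CE and tangency of A1 to DP means the radius ZD is perpendicular to DP, with radius 13.1, so the center Z sits 13.1 in from both sides at Z = (-41.800, 23.300). That places the tangent points at E = (-54.900, 23.300) on CE and D = (-41.800, 36.400) on DP. Then cos ∠SEZ = ES·EZ / (|ES||EZ|), giving 22.997°.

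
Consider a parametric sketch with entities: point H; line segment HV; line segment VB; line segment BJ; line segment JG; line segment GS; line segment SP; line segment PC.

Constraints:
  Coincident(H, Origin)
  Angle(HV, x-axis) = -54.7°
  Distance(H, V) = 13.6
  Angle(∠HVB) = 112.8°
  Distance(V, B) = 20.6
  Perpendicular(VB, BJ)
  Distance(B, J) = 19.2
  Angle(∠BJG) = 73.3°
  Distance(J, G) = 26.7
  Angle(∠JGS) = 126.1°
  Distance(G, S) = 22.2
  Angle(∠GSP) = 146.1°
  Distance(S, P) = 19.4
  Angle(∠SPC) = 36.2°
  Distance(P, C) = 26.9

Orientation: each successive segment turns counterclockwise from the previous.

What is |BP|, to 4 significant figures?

39.80

H is at the origin; HV runs at -54.7° with length 13.6, so V = (7.859, -11.10). ∠HVB = 112.8° gives VB at 12.50° from the x-axis; with |VB| = 20.6, B = (27.97, -6.641). VB is perpendicular to BJ, so BJ runs at 102.5°; with |BJ| = 19.2, J = (23.81, 12.10). ∠BJG = 73.3° gives JG at -150.8° from the x-axis; with |JG| = 26.7, G = (0.5079, -0.9218). ∠JGS = 126.1° gives GS at -96.90° from the x-axis; with |GS| = 22.2, S = (-2.159, -22.96). ∠GSP = 146.1° gives SP at -63.00° from the x-axis; with |SP| = 19.4, P = (6.648, -40.25). Then |BP| = |P − B| = 39.80.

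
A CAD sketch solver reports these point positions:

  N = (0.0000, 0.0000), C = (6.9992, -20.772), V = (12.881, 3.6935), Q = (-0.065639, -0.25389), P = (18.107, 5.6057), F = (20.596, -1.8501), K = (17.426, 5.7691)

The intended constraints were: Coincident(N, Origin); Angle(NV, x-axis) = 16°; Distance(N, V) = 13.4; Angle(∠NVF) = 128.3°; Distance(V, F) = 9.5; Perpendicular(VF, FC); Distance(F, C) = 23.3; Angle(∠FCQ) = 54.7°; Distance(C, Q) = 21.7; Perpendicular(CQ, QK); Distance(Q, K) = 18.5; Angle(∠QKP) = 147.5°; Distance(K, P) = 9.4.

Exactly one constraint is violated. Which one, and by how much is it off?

Distance(K, P) = 9.4 — off by 8.70.

N = (0.00, 0.00) ✓; NV at 16.00° ✓; |NV| = 13.40 ✓; ∠NVF = 128.3° ✓; |VF| = 9.500 ✓; ∠(VF, FC) = 90.00° ✓; |FC| = 23.30 ✓; ∠FCQ = 54.70° ✓; |CQ| = 21.70 ✓; ∠(CQ, QK) = 90.00° ✓; |QK| = 18.50 ✓; ∠QKP = 147.5° ✓; |KP| = 0.7003 ✗.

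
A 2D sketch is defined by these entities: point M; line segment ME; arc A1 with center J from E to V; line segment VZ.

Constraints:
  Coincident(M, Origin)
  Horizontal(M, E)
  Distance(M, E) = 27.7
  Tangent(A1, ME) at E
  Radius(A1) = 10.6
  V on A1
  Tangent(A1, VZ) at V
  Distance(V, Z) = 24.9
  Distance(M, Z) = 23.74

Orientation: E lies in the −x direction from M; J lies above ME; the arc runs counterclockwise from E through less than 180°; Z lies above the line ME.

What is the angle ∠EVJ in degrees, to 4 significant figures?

64.33°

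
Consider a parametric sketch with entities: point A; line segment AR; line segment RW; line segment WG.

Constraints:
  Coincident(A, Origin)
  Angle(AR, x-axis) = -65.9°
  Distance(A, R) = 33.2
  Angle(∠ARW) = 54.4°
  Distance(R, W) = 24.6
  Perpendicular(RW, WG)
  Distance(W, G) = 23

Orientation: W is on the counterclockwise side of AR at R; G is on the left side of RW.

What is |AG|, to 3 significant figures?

6.62

A is at the origin; AR runs at -65.9° with length 33.2, so R = 33.2·(cos -65.9°, sin -65.9°) = (13.6, -30.3). ∠ARW = 54.4°, so RW runs at -65.9° + (180° − 54.4°) = 59.7° from the x-axis; with |RW| = 24.6, W = R + 24.6·(cos 59.7°, sin 59.7°) = (26.0, -9.07). RW is perpendicular to WG; with |WG| = 23.0 on the left of RW, G = W + 23.0·(-0.863, 0.505) = (6.11, 2.54). Then |AG| = |G − A| = 6.62.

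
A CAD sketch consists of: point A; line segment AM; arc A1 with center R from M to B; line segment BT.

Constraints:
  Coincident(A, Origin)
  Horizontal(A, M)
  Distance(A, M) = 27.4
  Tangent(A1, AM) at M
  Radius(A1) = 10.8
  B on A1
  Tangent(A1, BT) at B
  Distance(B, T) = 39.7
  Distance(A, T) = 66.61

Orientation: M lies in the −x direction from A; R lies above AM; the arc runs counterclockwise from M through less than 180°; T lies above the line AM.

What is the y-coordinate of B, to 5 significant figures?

18.364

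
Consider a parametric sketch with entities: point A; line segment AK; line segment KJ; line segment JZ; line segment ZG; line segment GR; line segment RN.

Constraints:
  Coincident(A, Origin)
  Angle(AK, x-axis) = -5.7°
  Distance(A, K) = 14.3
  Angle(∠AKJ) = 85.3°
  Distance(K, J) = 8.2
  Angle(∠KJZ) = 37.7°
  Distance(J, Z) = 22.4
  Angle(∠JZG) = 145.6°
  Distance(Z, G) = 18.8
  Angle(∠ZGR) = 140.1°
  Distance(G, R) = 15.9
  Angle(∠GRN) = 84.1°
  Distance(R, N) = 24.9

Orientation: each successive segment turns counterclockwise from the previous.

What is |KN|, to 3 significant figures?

27.5

∠ZGR = 140.1° gives GR at -54.4° from the x-axis; with |GR| = 15.9, R = (8.21, -42.4). ∠GRN = 84.1° gives RN at 41.5° from the x-axis; with |RN| = 24.9, N = (26.9, -25.9). Then |KN| = |N − K| = 27.5.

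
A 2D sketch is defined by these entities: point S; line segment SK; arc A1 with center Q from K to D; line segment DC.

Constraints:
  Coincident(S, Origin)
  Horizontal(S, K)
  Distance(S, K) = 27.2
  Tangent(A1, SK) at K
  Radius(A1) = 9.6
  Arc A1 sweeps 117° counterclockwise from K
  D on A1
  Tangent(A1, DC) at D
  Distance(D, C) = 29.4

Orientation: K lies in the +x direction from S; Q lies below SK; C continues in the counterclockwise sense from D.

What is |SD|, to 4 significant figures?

23.29

S is at the origin; S and K share the same y with |SK| = 27.2 and K on the +x side, so K = (27.20, 0.000). A1 meets SK tangentially, so QK is at right angles to SK, so Q = K + (0, -9.6) = (27.20, -9.600). On A1, K sits at bearing 90° from Q; a 117° counterclockwise sweep puts D at bearing 207°, so D = Q + 9.6·(cos 207°, sin 207°) = (18.65, -13.96). Then |SD| = |D − S| = 23.29.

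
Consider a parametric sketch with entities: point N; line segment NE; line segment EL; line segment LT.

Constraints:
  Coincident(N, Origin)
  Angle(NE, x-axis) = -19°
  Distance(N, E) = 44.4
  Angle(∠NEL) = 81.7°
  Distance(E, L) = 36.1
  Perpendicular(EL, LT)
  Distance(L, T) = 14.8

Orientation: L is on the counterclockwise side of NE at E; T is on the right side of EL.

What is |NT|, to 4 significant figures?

65.81

∠NEL = 81.7°, so EL runs at -19.0° + (180° − 81.7°) = 79.30° from the x-axis; with |EL| = 36.1, L = E + 36.1·(cos 79.30°, sin 79.30°) = (48.68, 21.02). EL is perpendicular to LT; with |LT| = 14.8 on the right of EL, T = L + 14.8·(0.9826, -0.1857) = (63.23, 18.27). Then |NT| = |T − N| = 65.81.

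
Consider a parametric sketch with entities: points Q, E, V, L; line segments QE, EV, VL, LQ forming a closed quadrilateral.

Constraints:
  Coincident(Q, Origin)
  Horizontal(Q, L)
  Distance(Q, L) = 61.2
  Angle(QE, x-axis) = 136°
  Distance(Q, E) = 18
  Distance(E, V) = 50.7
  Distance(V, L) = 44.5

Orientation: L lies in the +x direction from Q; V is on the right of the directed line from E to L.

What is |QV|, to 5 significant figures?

32.701

Q is at the origin; QL is horizontal with |QL| = 61.2 and L in +x, so L = (61.2, 0). QE runs at 136.0° with |QE| = 18.0, so E = (-12.948, 12.504). V is determined by |EV| = 50.7 and |VL| = 44.5 together: it lies at the intersection of circle(E, 50.7) and circle(L, 44.5). With |EL| = 75.195, the foot of the radical line on EL is 41.522 from E and the perpendicular offset is √(50.7² − 41.522²) = 29.093. Taking the right-of-EL solution: V = (23.158, -23.089).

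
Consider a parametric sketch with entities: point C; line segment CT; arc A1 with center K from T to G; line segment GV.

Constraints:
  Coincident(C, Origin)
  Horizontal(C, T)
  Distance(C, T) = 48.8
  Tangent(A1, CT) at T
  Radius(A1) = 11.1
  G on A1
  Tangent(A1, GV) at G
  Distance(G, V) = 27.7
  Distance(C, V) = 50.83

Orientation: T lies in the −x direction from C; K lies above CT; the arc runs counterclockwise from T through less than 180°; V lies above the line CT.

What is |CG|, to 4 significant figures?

39.03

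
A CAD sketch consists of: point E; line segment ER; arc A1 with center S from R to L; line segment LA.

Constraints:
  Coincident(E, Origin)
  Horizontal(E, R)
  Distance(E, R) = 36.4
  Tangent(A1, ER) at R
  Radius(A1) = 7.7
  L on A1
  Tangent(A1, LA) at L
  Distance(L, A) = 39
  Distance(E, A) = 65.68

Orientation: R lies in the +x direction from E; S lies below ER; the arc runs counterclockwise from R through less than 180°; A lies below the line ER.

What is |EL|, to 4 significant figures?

31.53

E is at the origin; E and R share the same y with |ER| = 36.4 and R on the +x side, so R = (36.40, 0.000). Tangency of A1 to ER means the radius SR is perpendicular to ER, so S = R + (0, -7.7) = (36.40, -7.700). Since SL ⟂ LA (tangency), |SA| = √(7.7² + 39.0²) = 39.75 regardless of where L sits on A1. So A lies on both circle(E, 65.68) and circle(S, 39.75); the below-ER intersection is A = (46.82, -46.06). L is the foot of the tangent from A: L = (29.50, -11.12).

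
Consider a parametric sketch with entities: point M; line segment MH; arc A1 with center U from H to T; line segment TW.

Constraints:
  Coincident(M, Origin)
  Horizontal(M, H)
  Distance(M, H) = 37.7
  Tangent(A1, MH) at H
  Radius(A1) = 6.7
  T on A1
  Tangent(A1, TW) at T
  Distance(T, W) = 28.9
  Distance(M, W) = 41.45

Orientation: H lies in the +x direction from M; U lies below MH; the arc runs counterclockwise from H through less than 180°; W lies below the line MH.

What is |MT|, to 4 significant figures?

31.60

M is at the origin; M and H share the same y with |MH| = 37.7 and H on the +x side, so H = (37.70, 0.000). The tangent condition forces UH to be normal to MH, so U = H + (0, -6.7) = (37.70, -6.700). Since UT ⟂ TW (tangency), |UW| = √(6.7² + 28.9²) = 29.67 regardless of where T sits on A1. So W lies on both circle(M, 41.45) and circle(U, 29.67); the below-MH intersection is W = (24.64, -33.33). T is the foot of the tangent from W: T = (31.17, -5.184).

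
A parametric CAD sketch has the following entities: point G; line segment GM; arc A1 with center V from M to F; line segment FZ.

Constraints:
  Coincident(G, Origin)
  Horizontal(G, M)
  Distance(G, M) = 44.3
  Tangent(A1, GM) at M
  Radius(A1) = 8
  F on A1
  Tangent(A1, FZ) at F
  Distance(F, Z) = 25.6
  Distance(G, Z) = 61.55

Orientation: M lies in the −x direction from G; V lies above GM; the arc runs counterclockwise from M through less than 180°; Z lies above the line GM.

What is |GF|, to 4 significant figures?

39.54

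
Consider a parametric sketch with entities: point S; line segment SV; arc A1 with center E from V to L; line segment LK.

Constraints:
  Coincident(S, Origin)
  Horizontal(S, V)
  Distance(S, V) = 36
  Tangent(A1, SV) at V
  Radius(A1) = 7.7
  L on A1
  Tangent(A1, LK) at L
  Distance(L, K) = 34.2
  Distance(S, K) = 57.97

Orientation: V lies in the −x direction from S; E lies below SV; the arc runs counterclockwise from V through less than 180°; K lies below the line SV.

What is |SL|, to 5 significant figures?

44.492

Checks: |EL| = 7.700 ✓; ∠(EL, LK) = 90.00° ✓; |LK| = 34.20 ✓; |SK| = 57.97 ✓.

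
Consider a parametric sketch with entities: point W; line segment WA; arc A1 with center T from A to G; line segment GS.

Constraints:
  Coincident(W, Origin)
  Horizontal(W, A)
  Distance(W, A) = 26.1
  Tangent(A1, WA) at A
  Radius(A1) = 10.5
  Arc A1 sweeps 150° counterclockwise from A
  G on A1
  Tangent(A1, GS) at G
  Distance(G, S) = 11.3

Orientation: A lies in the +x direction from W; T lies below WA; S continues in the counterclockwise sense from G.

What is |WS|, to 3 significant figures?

39.7

On A1, A sits at bearing 90° from T; a 150° counterclockwise sweep puts G at bearing 240°, so G = T + 10.5·(cos 240°, sin 240°) = (20.8, -19.6). Since A1 is tangent to GS there, TG ⟂ GS, so GS runs along (−sin 240°, cos 240°); with |GS| = 11.3, S = (30.6, -25.2). Then |WS| = |S − W| = 39.7.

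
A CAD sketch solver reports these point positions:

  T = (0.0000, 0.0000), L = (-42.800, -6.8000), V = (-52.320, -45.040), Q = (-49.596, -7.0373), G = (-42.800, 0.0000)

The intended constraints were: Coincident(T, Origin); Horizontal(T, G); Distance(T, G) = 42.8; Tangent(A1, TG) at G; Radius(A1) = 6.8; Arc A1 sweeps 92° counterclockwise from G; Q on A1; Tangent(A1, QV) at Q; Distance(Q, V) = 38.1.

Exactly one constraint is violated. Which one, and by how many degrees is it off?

Tangent(A1, QV) at Q — off by 6.10°.

T = (0.00, 0.00) ✓; T.y = 0.00, G.y = 0.00 ✓; |TG| = 42.80 ✓; ∠(LG, GT) = 90.00° ✓; |LG| = 6.800 ✓; bearing(L→Q) − bearing(L→G) = 92.00° ✓; |LQ| = 6.800 ✓; ∠(LQ, QV) = 96.10° ✗; |QV| = 38.10 ✓.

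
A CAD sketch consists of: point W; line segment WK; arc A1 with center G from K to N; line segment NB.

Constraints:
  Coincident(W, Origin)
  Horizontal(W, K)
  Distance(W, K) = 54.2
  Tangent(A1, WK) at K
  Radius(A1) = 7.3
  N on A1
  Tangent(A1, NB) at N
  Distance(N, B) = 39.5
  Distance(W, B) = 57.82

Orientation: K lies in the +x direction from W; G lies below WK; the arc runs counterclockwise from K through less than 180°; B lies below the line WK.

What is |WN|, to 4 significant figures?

47.44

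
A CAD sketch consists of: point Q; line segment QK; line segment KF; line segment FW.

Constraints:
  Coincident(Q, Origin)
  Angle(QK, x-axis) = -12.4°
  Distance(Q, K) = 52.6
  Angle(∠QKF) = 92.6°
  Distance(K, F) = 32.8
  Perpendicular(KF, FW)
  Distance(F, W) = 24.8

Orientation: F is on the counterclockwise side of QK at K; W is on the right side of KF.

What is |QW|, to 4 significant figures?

84.97

Q is at the origin; QK runs at -12.4° with length 52.6, so K = 52.6·(cos -12.4°, sin -12.4°) = (51.37, -11.30). ∠QKF = 92.6°, so KF runs at -12.4° + (180° − 92.6°) = 75.00° from the x-axis; with |KF| = 32.8, F = K + 32.8·(cos 75.00°, sin 75.00°) = (59.86, 20.39). The perpendicularity gives FW at right angles to KF; with |FW| = 24.8 on the right of KF, W = F + 24.8·(0.9659, -0.2588) = (83.82, 13.97). Then |QW| = |W − Q| = 84.97.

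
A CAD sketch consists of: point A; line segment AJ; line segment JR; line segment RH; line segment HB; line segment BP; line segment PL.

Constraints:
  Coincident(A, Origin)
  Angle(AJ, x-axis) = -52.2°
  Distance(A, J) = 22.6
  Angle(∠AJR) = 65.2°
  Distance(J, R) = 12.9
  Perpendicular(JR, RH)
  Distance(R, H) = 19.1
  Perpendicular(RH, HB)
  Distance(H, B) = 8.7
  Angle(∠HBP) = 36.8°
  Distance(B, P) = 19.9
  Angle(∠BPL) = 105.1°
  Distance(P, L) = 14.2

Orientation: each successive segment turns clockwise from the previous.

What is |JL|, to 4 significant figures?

35.13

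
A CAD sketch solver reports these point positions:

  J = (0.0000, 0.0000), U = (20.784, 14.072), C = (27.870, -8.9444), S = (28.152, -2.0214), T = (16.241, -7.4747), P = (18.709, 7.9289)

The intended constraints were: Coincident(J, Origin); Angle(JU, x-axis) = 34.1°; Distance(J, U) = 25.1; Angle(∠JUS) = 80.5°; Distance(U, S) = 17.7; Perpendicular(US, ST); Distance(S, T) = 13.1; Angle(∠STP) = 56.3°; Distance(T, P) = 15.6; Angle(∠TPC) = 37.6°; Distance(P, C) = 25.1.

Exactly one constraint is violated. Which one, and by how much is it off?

Distance(P, C) = 25.1 — off by 5.90.

J = (0.00, 0.00) ✓; JU at 34.10° ✓; |JU| = 25.10 ✓; ∠JUS = 80.50° ✓; |US| = 17.70 ✓; ∠(US, ST) = 90.00° ✓; |ST| = 13.10 ✓; ∠STP = 56.30° ✓; |TP| = 15.60 ✓; ∠TPC = 37.60° ✓; |PC| = 19.20 ✗.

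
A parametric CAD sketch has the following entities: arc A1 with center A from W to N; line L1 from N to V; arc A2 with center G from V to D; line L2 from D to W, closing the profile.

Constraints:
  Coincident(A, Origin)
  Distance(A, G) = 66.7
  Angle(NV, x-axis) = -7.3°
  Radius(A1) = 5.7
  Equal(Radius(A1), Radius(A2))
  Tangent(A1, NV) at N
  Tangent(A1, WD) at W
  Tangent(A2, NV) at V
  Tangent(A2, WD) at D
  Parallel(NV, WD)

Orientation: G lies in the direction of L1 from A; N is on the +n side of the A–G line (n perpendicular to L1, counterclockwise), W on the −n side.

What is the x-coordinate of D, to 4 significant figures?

65.44

The slot axis is L1's direction at -7.3°, so u = (cos -7.3°, sin -7.3°) = (0.9919, -0.1271) and n = (−sin -7.3°, cos -7.3°) = (0.1271, 0.9919). A is at the origin and G lies 66.7 along u from A, so G = 66.7·u = (66.16, -8.475). Tangency of A1 to both parallel lines with radius 5.7 puts N and W at A ± 5.7·n: N = (0.7243, 5.654), W = (-0.7243, -5.654). Equal radii place V and D the same way about G: V = G + 5.7·n = (66.88, -2.821), D = G − 5.7·n = (65.44, -14.13). So D.x = 65.44.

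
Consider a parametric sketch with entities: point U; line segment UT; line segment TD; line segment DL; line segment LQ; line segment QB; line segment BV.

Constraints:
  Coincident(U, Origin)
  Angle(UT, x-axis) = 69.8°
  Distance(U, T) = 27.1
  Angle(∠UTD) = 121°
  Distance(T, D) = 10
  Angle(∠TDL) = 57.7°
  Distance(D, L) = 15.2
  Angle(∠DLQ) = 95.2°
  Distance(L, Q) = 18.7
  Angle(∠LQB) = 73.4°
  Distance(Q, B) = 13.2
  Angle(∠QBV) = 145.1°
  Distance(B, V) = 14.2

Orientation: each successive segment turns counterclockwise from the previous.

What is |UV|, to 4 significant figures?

38.35

U is at the origin; UT runs at 69.8° with length 27.1, so T = (9.358, 25.43). ∠UTD = 121.0° gives TD at 128.8° from the x-axis; with |TD| = 10.0, D = (3.092, 33.23). ∠TDL = 57.7° gives DL at -108.9° from the x-axis; with |DL| = 15.2, L = (-1.832, 18.85). ∠DLQ = 95.2° gives LQ at -24.10° from the x-axis; with |LQ| = 18.7, Q = (15.24, 11.21). ∠LQB = 73.4° gives QB at 82.50° from the x-axis; with |QB| = 13.2, B = (16.96, 24.30). ∠QBV = 145.1° gives BV at 117.4° from the x-axis; with |BV| = 14.2, V = (10.43, 36.90). Then |UV| = |V − U| = 38.35.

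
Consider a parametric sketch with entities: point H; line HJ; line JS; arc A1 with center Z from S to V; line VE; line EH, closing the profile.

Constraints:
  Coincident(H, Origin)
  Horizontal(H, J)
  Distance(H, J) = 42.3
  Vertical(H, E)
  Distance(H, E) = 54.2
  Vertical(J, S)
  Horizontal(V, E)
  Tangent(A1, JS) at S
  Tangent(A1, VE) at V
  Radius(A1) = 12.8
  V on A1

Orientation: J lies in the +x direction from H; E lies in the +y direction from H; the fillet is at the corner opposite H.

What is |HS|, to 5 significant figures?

59.188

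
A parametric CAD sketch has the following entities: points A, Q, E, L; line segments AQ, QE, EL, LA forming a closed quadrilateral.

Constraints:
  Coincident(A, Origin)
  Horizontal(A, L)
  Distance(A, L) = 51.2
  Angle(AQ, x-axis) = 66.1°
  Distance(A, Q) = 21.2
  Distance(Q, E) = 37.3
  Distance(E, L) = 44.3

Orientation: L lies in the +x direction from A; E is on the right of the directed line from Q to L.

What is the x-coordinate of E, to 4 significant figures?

10.66

A is at the origin; A and L share the same y with |AL| = 51.2 and L in +x, so L = (51.2, 0). AQ runs at 66.1° with |AQ| = 21.2, so Q = (8.589, 19.38). E is determined by |QE| = 37.3 and |EL| = 44.3 together: it lies at the intersection of circle(Q, 37.3) and circle(L, 44.3). With |QL| = 46.81, the foot of the radical line on QL is 17.31 from Q and the perpendicular offset is √(37.3² − 17.31²) = 33.04. Taking the right-of-QL solution: E = (10.66, -17.86).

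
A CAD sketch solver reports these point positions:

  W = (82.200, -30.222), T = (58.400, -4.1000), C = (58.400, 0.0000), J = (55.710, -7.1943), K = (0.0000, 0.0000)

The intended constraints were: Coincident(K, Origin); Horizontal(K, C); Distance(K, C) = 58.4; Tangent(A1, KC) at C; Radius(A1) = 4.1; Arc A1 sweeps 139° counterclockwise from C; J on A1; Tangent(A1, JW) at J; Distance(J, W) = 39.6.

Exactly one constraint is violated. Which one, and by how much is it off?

Distance(J, W) = 39.6 — off by 4.50.

K = (0.00, 0.00) ✓; K.y = 0.00, C.y = 0.00 ✓; |KC| = 58.40 ✓; ∠(TC, CK) = 90.00° ✓; |TC| = 4.100 ✓; bearing(T→J) − bearing(T→C) = 139.0° ✓; |TJ| = 4.100 ✓; ∠(TJ, JW) = 90.00° ✓; |JW| = 35.10 ✗.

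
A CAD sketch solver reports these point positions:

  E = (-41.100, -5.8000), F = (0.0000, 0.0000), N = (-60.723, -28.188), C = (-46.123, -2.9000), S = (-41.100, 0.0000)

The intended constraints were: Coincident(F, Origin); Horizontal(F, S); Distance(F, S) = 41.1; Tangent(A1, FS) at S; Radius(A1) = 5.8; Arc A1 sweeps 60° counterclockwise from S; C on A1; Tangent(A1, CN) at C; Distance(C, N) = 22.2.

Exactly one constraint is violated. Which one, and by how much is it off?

Distance(C, N) = 22.2 — off by 7.00.

F = (0.00, 0.00) ✓; F.y = 0.00, S.y = 0.00 ✓; |FS| = 41.10 ✓; ∠(ES, SF) = 90.00° ✓; |ES| = 5.800 ✓; bearing(E→C) − bearing(E→S) = 60.00° ✓; |EC| = 5.800 ✓; ∠(EC, CN) = 90.00° ✓; |CN| = 29.20 ✗.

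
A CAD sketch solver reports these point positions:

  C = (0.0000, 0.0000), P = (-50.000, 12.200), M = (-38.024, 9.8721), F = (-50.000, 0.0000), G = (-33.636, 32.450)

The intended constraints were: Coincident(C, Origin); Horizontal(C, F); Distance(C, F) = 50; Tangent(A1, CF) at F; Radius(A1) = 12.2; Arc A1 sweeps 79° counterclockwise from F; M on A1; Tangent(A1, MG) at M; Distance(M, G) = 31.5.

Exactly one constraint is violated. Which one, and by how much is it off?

Distance(M, G) = 31.5 — off by 8.50.

C = (0.00, 0.00) ✓; C.y = 0.00, F.y = 0.00 ✓; |CF| = 50.00 ✓; ∠(PF, FC) = 90.00° ✓; |PF| = 12.20 ✓; bearing(P→M) − bearing(P→F) = 79.00° ✓; |PM| = 12.20 ✓; ∠(PM, MG) = 90.00° ✓; |MG| = 23.00 ✗.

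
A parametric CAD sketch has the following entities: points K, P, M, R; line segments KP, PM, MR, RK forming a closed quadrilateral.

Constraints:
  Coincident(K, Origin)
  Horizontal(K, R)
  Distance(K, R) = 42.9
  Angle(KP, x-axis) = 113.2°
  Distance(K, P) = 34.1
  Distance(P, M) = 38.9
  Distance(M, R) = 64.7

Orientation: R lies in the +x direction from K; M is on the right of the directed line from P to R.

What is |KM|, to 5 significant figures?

22.479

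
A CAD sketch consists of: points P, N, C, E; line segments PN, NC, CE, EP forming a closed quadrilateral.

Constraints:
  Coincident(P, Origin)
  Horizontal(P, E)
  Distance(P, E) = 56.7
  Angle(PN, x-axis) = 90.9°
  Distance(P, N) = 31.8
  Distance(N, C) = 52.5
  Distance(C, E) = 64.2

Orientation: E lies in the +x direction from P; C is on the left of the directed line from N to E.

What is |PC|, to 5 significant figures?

75.354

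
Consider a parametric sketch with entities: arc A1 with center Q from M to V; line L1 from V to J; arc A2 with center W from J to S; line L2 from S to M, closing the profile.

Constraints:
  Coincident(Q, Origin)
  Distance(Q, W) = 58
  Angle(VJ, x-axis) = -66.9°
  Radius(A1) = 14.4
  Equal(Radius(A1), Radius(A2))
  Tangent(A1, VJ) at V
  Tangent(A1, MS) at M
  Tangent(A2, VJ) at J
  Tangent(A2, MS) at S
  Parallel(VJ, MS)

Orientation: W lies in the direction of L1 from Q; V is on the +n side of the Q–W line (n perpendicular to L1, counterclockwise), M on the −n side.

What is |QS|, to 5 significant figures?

59.761

The slot axis is L1's direction at -66.9°, so u = (cos -66.9°, sin -66.9°) = (0.39234, -0.91982) and n = (−sin -66.9°, cos -66.9°) = (0.91982, 0.39234). Q is at the origin and W lies 58.0 along u from Q, so W = 58.0·u = (22.756, -53.350). Tangency of A1 to both parallel lines with radius 14.4 puts V and M at Q ± 14.4·n: V = (13.245, 5.6497), M = (-13.245, -5.6497). Equal radii place J and S the same way about W: J = W + 14.4·n = (36.001, -47.700), S = W − 14.4·n = (9.5101, -58.999). Then |QS| = |S − Q| = 59.761.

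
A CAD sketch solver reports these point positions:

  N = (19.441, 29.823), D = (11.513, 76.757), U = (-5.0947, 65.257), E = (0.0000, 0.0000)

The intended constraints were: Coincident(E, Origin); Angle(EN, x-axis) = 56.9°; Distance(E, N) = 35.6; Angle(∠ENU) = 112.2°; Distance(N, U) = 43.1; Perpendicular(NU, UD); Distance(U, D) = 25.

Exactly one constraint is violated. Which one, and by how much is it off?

Distance(U, D) = 25 — off by 4.80.

E = (0.00, 0.00) ✓; EN at 56.90° ✓; |EN| = 35.60 ✓; ∠ENU = 112.2° ✓; |NU| = 43.10 ✓; ∠(NU, UD) = 90.00° ✓; |UD| = 20.20 ✗.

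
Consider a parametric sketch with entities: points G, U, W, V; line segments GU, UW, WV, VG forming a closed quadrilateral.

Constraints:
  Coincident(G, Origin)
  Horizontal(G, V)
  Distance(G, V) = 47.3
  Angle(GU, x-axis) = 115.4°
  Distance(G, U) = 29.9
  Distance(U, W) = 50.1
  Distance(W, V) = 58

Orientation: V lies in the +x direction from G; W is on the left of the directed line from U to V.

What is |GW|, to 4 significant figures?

62.02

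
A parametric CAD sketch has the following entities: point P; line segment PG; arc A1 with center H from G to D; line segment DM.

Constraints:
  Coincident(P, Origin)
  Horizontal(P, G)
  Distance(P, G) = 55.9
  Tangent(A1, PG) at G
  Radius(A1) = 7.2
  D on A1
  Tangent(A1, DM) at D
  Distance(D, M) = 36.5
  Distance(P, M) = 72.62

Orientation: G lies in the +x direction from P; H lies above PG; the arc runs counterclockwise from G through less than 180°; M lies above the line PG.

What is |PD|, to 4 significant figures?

63.56

P is at the origin; P and G share the same y with |PG| = 55.9 and G on the +x side, so G = (55.90, 0.000). The tangent condition forces HG to be normal to PG, so H = G + (0, 7.2) = (55.90, 7.200). Since HD ⟂ DM (tangency), |HM| = √(7.2² + 36.5²) = 37.20 regardless of where D sits on A1. So M lies on both circle(P, 72.62) and circle(H, 37.20); the above-PG intersection is M = (57.49, 44.37). D is the foot of the tangent from M: D = (63.02, 8.290).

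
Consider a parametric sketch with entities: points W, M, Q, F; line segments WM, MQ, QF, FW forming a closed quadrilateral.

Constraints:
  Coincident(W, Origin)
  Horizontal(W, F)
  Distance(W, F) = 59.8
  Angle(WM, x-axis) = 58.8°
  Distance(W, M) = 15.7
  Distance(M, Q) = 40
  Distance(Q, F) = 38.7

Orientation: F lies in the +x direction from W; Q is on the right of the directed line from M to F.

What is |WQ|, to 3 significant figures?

35.0

W is at the origin; WF is horizontal with |WF| = 59.8 and F in +x, so F = (59.8, 0). WM runs at 58.8° with |WM| = 15.7, so M = (8.13, 13.4). Q is determined by |MQ| = 40.0 and |QF| = 38.7 together: it lies at the intersection of circle(M, 40.0) and circle(F, 38.7). With |MF| = 53.4, the foot of the radical line on MF is 27.7 from M and the perpendicular offset is √(40.0² − 27.7²) = 28.9. Taking the right-of-MF solution: Q = (27.6, -21.5).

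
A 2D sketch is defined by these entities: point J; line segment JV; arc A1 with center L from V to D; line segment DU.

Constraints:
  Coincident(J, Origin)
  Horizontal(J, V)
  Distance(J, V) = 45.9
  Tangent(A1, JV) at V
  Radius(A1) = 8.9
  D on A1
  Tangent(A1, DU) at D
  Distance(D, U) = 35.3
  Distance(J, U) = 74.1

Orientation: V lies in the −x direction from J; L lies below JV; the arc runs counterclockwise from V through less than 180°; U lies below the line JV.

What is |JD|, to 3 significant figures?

55.1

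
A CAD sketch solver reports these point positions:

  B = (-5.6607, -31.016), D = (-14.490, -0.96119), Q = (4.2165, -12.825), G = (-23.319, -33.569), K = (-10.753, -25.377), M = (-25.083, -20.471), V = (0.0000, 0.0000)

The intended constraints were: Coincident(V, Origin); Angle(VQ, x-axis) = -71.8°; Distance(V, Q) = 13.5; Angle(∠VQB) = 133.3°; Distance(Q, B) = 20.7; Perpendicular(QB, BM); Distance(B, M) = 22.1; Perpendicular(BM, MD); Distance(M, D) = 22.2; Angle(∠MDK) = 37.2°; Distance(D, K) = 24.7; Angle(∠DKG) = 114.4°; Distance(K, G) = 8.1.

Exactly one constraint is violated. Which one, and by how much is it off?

Distance(K, G) = 8.1 — off by 6.90.

V = (0.00, 0.00) ✓; VQ at -71.80° ✓; |VQ| = 13.50 ✓; ∠VQB = 133.3° ✓; |QB| = 20.70 ✓; ∠(QB, BM) = 90.00° ✓; |BM| = 22.10 ✓; ∠(BM, MD) = 90.00° ✓; |MD| = 22.20 ✓; ∠MDK = 37.20° ✓; |DK| = 24.70 ✓; ∠DKG = 114.4° ✓; |KG| = 15.00 ✗.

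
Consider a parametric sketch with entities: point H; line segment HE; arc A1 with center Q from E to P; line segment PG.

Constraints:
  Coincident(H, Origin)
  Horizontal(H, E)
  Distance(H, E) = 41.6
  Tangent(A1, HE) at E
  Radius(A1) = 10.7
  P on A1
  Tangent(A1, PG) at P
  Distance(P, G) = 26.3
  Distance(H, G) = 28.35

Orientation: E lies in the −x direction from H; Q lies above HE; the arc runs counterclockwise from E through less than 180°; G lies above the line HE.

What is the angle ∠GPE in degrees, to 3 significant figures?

156°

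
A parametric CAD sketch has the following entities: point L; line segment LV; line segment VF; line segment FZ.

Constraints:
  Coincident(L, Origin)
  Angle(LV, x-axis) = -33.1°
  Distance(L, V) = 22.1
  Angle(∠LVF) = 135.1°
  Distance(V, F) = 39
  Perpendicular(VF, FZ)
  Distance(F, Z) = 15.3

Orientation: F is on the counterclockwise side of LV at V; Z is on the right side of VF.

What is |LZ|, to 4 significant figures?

62.78

L is at the origin; LV runs at -33.1° with length 22.1, so V = 22.1·(cos -33.1°, sin -33.1°) = (18.51, -12.07). ∠LVF = 135.1°, so VF runs at -33.1° + (180° − 135.1°) = 11.80° from the x-axis; with |VF| = 39.0, F = V + 39.0·(cos 11.80°, sin 11.80°) = (56.69, -4.094). VF is perpendicular to FZ; with |FZ| = 15.3 on the right of VF, Z = F + 15.3·(0.2045, -0.9789) = (59.82, -19.07). Then |LZ| = |Z − L| = 62.78.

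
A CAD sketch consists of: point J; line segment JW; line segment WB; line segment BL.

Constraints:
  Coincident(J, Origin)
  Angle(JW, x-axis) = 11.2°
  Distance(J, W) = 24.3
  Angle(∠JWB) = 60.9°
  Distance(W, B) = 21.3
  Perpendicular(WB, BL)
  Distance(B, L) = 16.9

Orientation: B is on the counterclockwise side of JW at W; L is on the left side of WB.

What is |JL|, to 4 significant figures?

10.43

∠JWB = 60.9°, so WB runs at 11.2° + (180° − 60.9°) = 130.3° from the x-axis; with |WB| = 21.3, B = W + 21.3·(cos 130.3°, sin 130.3°) = (10.06, 20.96). WB is perpendicular to BL; with |BL| = 16.9 on the left of WB, L = B + 16.9·(-0.7627, -0.6468) = (-2.829, 10.03). Then |JL| = |L − J| = 10.43.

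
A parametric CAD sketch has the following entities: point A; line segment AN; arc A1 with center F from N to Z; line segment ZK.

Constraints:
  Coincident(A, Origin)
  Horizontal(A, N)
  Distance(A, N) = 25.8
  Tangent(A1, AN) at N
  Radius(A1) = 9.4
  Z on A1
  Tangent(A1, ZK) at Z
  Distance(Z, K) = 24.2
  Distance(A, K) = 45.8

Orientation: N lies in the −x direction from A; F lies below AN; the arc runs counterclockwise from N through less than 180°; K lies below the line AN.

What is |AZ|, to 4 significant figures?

36.81

Checks: |FZ| = 9.400 ✓; ∠(FZ, ZK) = 90.00° ✓; |ZK| = 24.20 ✓; |AK| = 45.80 ✓.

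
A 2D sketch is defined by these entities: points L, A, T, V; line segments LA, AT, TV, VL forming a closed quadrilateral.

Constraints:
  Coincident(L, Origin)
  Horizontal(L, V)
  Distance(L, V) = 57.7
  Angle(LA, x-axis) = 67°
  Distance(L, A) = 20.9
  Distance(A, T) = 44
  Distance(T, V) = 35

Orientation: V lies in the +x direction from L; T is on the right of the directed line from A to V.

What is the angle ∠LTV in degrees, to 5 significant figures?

111.47°

Checks: |AT| = 44.00 ✓; |TV| = 35.00 ✓.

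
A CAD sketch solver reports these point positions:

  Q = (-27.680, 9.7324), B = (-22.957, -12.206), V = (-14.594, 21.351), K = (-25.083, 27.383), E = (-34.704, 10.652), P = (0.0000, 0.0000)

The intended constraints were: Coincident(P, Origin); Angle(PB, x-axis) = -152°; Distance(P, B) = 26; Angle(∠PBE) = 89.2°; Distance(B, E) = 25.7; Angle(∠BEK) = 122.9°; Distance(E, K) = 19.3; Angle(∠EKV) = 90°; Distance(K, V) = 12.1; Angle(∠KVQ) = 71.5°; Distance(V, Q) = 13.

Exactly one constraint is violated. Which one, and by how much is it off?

Distance(V, Q) = 13 — off by 4.50.

P = (0.00, 0.00) ✓; PB at -152.0° ✓; |PB| = 26.00 ✓; ∠PBE = 89.20° ✓; |BE| = 25.70 ✓; ∠BEK = 122.9° ✓; |EK| = 19.30 ✓; ∠EKV = 90.00° ✓; |KV| = 12.10 ✓; ∠KVQ = 71.50° ✓; |VQ| = 17.50 ✗.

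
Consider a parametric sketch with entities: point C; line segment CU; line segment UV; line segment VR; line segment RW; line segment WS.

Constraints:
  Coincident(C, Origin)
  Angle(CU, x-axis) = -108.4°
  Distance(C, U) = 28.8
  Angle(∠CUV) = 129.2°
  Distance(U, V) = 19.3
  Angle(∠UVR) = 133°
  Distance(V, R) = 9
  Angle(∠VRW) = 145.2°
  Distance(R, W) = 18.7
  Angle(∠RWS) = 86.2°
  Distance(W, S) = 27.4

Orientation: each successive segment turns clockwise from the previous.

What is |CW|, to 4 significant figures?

46.39

C is at the origin; CU runs at -108.4° with length 28.8, so U = (-9.091, -27.33). ∠CUV = 129.2° gives UV at -159.2° from the x-axis; with |UV| = 19.3, V = (-27.13, -34.18). ∠UVR = 133.0° gives VR at 153.8° from the x-axis; with |VR| = 9.0, R = (-35.21, -30.21). ∠VRW = 145.2° gives RW at 119.0° from the x-axis; with |RW| = 18.7, W = (-44.27, -13.85). Then |CW| = |W − C| = 46.39.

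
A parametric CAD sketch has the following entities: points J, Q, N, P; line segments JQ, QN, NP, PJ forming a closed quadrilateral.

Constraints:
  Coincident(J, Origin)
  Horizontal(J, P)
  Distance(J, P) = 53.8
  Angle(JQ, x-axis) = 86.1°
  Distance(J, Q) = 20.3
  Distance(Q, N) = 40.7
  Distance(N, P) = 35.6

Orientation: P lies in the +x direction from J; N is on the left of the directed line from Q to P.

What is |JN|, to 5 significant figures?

51.824

J is at the origin; JP is horizontal with |JP| = 53.8 and P in +x, so P = (53.8, 0). JQ runs at 86.1° with |JQ| = 20.3, so Q = (1.3807, 20.253). N is determined by |QN| = 40.7 and |NP| = 35.6 together: it lies at the intersection of circle(Q, 40.7) and circle(P, 35.6). With |QP| = 56.196, the foot of the radical line on QP is 31.560 from Q and the perpendicular offset is √(40.7² − 31.560²) = 25.699. Taking the left-of-QP solution: N = (40.082, 32.851).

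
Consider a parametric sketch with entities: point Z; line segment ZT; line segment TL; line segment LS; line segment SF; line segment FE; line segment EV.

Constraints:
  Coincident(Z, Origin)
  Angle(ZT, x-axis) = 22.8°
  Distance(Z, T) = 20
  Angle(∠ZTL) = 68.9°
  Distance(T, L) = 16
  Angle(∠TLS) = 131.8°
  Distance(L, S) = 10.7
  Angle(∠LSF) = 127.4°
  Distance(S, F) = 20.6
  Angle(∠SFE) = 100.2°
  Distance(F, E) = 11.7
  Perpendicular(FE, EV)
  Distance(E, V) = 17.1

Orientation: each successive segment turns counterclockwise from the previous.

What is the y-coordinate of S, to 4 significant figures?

18.89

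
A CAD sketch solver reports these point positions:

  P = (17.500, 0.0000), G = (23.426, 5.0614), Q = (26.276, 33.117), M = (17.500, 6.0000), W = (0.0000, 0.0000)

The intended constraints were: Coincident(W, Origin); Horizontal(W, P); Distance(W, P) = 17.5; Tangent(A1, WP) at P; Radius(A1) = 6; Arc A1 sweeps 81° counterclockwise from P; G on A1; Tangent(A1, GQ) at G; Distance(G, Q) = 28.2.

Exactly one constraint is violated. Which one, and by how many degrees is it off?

Tangent(A1, GQ) at G — off by 3.20°.

W = (0.00, 0.00) ✓; W.y = 0.00, P.y = 0.00 ✓; |WP| = 17.50 ✓; ∠(MP, PW) = 90.00° ✓; |MP| = 6.000 ✓; bearing(M→G) − bearing(M→P) = 81.00° ✓; |MG| = 6.000 ✓; ∠(MG, GQ) = 86.80° ✗; |GQ| = 28.20 ✓.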